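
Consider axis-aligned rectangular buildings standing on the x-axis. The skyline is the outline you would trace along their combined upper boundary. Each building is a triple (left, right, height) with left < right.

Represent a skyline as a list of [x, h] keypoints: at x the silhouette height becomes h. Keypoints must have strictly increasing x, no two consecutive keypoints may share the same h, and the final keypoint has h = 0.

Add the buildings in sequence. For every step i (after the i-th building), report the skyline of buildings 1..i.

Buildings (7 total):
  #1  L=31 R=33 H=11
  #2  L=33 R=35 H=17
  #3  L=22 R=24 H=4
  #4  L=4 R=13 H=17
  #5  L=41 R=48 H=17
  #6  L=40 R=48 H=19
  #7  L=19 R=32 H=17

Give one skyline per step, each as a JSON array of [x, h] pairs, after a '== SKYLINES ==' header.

== SKYLINES ==
[[31,11],[33,0]]
[[31,11],[33,17],[35,0]]
[[22,4],[24,0],[31,11],[33,17],[35,0]]
[[4,17],[13,0],[22,4],[24,0],[31,11],[33,17],[35,0]]
[[4,17],[13,0],[22,4],[24,0],[31,11],[33,17],[35,0],[41,17],[48,0]]
[[4,17],[13,0],[22,4],[24,0],[31,11],[33,17],[35,0],[40,19],[48,0]]
[[4,17],[13,0],[19,17],[32,11],[33,17],[35,0],[40,19],[48,0]]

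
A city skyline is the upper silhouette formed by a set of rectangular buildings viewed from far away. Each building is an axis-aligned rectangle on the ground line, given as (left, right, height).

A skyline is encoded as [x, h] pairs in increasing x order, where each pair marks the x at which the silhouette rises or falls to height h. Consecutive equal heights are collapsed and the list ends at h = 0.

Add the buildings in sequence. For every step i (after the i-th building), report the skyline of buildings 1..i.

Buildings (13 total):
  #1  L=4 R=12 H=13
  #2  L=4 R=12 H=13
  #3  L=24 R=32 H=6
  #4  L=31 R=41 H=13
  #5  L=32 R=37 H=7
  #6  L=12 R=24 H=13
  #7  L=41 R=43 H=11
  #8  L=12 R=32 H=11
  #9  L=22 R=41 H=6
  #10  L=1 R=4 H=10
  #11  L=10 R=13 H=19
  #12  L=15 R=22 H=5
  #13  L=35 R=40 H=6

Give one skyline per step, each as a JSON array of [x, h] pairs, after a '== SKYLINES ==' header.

== SKYLINES ==
[[4,13],[12,0]]
[[4,13],[12,0]]
[[4,13],[12,0],[24,6],[32,0]]
[[4,13],[12,0],[24,6],[31,13],[41,0]]
[[4,13],[12,0],[24,6],[31,13],[41,0]]
[[4,13],[24,6],[31,13],[41,0]]
[[4,13],[24,6],[31,13],[41,11],[43,0]]
[[4,13],[24,11],[31,13],[41,11],[43,0]]
[[4,13],[24,11],[31,13],[41,11],[43,0]]
[[1,10],[4,13],[24,11],[31,13],[41,11],[43,0]]
[[1,10],[4,13],[10,19],[13,13],[24,11],[31,13],[41,11],[43,0]]
[[1,10],[4,13],[10,19],[13,13],[24,11],[31,13],[41,11],[43,0]]
[[1,10],[4,13],[10,19],[13,13],[24,11],[31,13],[41,11],[43,0]]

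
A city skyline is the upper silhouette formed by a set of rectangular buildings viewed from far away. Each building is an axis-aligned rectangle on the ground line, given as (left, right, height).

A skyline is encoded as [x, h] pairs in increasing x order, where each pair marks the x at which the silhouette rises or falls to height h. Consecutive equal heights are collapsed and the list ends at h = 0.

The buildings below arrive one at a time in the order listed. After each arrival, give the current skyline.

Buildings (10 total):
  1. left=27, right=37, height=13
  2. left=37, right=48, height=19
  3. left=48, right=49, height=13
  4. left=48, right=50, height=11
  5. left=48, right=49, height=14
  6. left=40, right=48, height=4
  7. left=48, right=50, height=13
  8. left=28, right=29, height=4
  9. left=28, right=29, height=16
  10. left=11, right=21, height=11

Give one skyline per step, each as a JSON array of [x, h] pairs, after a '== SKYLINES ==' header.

== SKYLINES ==
[[27,13],[37,0]]
[[27,13],[37,19],[48,0]]
[[27,13],[37,19],[48,13],[49,0]]
[[27,13],[37,19],[48,13],[49,11],[50,0]]
[[27,13],[37,19],[48,14],[49,11],[50,0]]
[[27,13],[37,19],[48,14],[49,11],[50,0]]
[[27,13],[37,19],[48,14],[49,13],[50,0]]
[[27,13],[37,19],[48,14],[49,13],[50,0]]
[[27,13],[28,16],[29,13],[37,19],[48,14],[49,13],[50,0]]
[[11,11],[21,0],[27,13],[28,16],[29,13],[37,19],[48,14],[49,13],[50,0]]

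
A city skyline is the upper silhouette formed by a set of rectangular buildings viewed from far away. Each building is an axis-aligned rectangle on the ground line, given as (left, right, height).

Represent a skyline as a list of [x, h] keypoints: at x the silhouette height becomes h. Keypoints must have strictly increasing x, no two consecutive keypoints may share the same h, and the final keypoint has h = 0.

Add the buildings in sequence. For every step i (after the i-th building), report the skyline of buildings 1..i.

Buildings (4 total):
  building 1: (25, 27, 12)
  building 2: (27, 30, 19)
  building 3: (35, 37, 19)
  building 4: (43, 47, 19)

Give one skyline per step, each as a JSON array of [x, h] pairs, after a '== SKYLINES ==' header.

== SKYLINES ==
[[25,12],[27,0]]
[[25,12],[27,19],[30,0]]
[[25,12],[27,19],[30,0],[35,19],[37,0]]
[[25,12],[27,19],[30,0],[35,19],[37,0],[43,19],[47,0]]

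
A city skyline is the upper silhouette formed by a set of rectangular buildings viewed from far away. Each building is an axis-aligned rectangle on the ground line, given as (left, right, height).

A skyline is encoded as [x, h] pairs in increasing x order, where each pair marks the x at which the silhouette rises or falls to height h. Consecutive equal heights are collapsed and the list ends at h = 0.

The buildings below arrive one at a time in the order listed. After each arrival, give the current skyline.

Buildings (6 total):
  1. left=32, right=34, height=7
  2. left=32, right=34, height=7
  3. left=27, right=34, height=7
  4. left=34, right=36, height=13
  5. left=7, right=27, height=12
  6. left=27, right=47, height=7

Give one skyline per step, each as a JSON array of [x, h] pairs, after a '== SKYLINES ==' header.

== SKYLINES ==
[[32,7],[34,0]]
[[32,7],[34,0]]
[[27,7],[34,0]]
[[27,7],[34,13],[36,0]]
[[7,12],[27,7],[34,13],[36,0]]
[[7,12],[27,7],[34,13],[36,7],[47,0]]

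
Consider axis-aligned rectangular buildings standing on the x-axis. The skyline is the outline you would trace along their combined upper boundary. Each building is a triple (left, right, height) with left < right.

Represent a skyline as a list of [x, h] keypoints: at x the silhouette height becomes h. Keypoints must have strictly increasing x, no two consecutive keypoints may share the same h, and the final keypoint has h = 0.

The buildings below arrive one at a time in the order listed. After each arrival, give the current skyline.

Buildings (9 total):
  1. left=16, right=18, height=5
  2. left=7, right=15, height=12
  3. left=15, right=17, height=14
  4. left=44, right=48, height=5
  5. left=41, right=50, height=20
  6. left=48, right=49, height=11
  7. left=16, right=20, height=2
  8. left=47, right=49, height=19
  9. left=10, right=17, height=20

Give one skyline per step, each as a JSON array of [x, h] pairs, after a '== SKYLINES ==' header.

== SKYLINES ==
[[16,5],[18,0]]
[[7,12],[15,0],[16,5],[18,0]]
[[7,12],[15,14],[17,5],[18,0]]
[[7,12],[15,14],[17,5],[18,0],[44,5],[48,0]]
[[7,12],[15,14],[17,5],[18,0],[41,20],[50,0]]
[[7,12],[15,14],[17,5],[18,0],[41,20],[50,0]]
[[7,12],[15,14],[17,5],[18,2],[20,0],[41,20],[50,0]]
[[7,12],[15,14],[17,5],[18,2],[20,0],[41,20],[50,0]]
[[7,12],[10,20],[17,5],[18,2],[20,0],[41,20],[50,0]]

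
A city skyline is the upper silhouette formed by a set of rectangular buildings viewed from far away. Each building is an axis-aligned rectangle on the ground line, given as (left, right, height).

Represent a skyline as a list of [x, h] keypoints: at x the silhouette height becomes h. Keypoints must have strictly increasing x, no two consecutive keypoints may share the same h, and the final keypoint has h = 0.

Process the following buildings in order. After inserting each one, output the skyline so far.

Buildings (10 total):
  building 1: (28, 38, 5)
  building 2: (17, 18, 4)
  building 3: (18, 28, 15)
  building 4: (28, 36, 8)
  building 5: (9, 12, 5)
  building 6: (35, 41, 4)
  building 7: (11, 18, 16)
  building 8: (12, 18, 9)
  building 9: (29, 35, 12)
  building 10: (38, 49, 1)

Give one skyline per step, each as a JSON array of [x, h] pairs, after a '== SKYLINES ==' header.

== SKYLINES ==
[[28,5],[38,0]]
[[17,4],[18,0],[28,5],[38,0]]
[[17,4],[18,15],[28,5],[38,0]]
[[17,4],[18,15],[28,8],[36,5],[38,0]]
[[9,5],[12,0],[17,4],[18,15],[28,8],[36,5],[38,0]]
[[9,5],[12,0],[17,4],[18,15],[28,8],[36,5],[38,4],[41,0]]
[[9,5],[11,16],[18,15],[28,8],[36,5],[38,4],[41,0]]
[[9,5],[11,16],[18,15],[28,8],[36,5],[38,4],[41,0]]
[[9,5],[11,16],[18,15],[28,8],[29,12],[35,8],[36,5],[38,4],[41,0]]
[[9,5],[11,16],[18,15],[28,8],[29,12],[35,8],[36,5],[38,4],[41,1],[49,0]]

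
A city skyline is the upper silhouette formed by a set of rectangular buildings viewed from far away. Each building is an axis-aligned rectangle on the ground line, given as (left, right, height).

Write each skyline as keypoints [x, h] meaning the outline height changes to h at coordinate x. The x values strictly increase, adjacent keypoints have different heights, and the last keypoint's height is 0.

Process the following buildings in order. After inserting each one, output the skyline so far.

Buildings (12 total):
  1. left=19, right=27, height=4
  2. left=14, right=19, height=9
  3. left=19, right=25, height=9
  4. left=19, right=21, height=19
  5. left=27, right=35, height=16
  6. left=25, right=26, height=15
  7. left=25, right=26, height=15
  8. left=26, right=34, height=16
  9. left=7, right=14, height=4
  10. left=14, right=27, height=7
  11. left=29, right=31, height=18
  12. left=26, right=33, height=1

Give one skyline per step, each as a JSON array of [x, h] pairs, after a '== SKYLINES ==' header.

== SKYLINES ==
[[19,4],[27,0]]
[[14,9],[19,4],[27,0]]
[[14,9],[25,4],[27,0]]
[[14,9],[19,19],[21,9],[25,4],[27,0]]
[[14,9],[19,19],[21,9],[25,4],[27,16],[35,0]]
[[14,9],[19,19],[21,9],[25,15],[26,4],[27,16],[35,0]]
[[14,9],[19,19],[21,9],[25,15],[26,4],[27,16],[35,0]]
[[14,9],[19,19],[21,9],[25,15],[26,16],[35,0]]
[[7,4],[14,9],[19,19],[21,9],[25,15],[26,16],[35,0]]
[[7,4],[14,9],[19,19],[21,9],[25,15],[26,16],[35,0]]
[[7,4],[14,9],[19,19],[21,9],[25,15],[26,16],[29,18],[31,16],[35,0]]
[[7,4],[14,9],[19,19],[21,9],[25,15],[26,16],[29,18],[31,16],[35,0]]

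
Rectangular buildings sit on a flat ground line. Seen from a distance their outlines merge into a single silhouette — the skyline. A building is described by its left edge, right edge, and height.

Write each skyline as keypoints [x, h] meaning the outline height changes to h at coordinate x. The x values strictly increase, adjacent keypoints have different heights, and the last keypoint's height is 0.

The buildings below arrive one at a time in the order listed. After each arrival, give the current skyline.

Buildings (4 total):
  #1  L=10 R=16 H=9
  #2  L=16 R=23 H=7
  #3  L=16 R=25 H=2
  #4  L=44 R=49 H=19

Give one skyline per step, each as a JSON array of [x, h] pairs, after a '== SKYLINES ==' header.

== SKYLINES ==
[[10,9],[16,0]]
[[10,9],[16,7],[23,0]]
[[10,9],[16,7],[23,2],[25,0]]
[[10,9],[16,7],[23,2],[25,0],[44,19],[49,0]]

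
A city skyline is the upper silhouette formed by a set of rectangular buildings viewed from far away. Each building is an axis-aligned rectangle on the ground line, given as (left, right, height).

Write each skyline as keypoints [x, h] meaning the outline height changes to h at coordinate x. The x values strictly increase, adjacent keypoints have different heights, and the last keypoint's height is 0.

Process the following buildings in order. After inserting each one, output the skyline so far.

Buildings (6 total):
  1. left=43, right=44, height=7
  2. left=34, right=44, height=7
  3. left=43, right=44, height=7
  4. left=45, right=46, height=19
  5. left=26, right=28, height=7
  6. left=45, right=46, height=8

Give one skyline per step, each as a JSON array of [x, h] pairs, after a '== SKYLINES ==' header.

== SKYLINES ==
[[43,7],[44,0]]
[[34,7],[44,0]]
[[34,7],[44,0]]
[[34,7],[44,0],[45,19],[46,0]]
[[26,7],[28,0],[34,7],[44,0],[45,19],[46,0]]
[[26,7],[28,0],[34,7],[44,0],[45,19],[46,0]]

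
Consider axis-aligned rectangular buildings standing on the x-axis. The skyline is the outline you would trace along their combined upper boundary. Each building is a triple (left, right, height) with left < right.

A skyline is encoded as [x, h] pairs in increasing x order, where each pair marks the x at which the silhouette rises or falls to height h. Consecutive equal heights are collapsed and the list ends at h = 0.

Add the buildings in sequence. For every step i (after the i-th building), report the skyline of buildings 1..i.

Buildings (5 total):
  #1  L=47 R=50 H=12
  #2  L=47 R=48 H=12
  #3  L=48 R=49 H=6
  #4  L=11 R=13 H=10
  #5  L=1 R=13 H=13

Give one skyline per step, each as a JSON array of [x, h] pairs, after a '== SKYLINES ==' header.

== SKYLINES ==
[[47,12],[50,0]]
[[47,12],[50,0]]
[[47,12],[50,0]]
[[11,10],[13,0],[47,12],[50,0]]
[[1,13],[13,0],[47,12],[50,0]]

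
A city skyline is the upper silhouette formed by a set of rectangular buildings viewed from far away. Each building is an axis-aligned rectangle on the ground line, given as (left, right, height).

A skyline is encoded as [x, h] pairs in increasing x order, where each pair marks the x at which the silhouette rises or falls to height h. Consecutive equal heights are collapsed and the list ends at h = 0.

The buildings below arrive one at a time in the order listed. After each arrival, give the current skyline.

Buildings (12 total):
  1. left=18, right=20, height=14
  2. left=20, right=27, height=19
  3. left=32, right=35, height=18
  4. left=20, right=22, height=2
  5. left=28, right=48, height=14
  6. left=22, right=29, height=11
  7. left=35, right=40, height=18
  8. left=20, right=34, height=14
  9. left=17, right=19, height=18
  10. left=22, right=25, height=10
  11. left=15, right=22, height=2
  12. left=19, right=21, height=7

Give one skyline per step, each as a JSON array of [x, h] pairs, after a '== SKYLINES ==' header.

== SKYLINES ==
[[18,14],[20,0]]
[[18,14],[20,19],[27,0]]
[[18,14],[20,19],[27,0],[32,18],[35,0]]
[[18,14],[20,19],[27,0],[32,18],[35,0]]
[[18,14],[20,19],[27,0],[28,14],[32,18],[35,14],[48,0]]
[[18,14],[20,19],[27,11],[28,14],[32,18],[35,14],[48,0]]
[[18,14],[20,19],[27,11],[28,14],[32,18],[40,14],[48,0]]
[[18,14],[20,19],[27,14],[32,18],[40,14],[48,0]]
[[17,18],[19,14],[20,19],[27,14],[32,18],[40,14],[48,0]]
[[17,18],[19,14],[20,19],[27,14],[32,18],[40,14],[48,0]]
[[15,2],[17,18],[19,14],[20,19],[27,14],[32,18],[40,14],[48,0]]
[[15,2],[17,18],[19,14],[20,19],[27,14],[32,18],[40,14],[48,0]]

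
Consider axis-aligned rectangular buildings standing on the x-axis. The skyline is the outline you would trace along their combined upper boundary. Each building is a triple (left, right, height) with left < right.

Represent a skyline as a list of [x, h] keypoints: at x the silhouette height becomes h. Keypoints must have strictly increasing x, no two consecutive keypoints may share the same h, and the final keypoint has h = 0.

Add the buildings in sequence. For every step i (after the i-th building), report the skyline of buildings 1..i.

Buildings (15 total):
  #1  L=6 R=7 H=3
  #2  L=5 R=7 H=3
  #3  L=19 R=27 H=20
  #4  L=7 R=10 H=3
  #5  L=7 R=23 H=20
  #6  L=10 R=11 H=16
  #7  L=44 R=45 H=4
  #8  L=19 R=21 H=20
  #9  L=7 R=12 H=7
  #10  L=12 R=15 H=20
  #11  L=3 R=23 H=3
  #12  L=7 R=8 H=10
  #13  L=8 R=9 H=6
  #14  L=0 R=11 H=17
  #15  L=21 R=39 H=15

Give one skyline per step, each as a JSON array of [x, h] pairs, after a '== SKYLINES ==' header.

== SKYLINES ==
[[6,3],[7,0]]
[[5,3],[7,0]]
[[5,3],[7,0],[19,20],[27,0]]
[[5,3],[10,0],[19,20],[27,0]]
[[5,3],[7,20],[27,0]]
[[5,3],[7,20],[27,0]]
[[5,3],[7,20],[27,0],[44,4],[45,0]]
[[5,3],[7,20],[27,0],[44,4],[45,0]]
[[5,3],[7,20],[27,0],[44,4],[45,0]]
[[5,3],[7,20],[27,0],[44,4],[45,0]]
[[3,3],[7,20],[27,0],[44,4],[45,0]]
[[3,3],[7,20],[27,0],[44,4],[45,0]]
[[3,3],[7,20],[27,0],[44,4],[45,0]]
[[0,17],[7,20],[27,0],[44,4],[45,0]]
[[0,17],[7,20],[27,15],[39,0],[44,4],[45,0]]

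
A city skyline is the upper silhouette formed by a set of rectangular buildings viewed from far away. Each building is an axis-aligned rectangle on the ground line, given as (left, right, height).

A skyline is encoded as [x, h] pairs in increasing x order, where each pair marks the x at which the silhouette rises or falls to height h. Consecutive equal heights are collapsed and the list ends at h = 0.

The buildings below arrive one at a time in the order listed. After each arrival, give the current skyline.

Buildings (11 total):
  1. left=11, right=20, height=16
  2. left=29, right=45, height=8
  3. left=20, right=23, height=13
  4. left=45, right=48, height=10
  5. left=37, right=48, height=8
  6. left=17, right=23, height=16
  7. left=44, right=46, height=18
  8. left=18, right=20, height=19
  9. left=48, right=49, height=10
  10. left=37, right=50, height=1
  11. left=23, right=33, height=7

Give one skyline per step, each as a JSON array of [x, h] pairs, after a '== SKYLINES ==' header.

== SKYLINES ==
[[11,16],[20,0]]
[[11,16],[20,0],[29,8],[45,0]]
[[11,16],[20,13],[23,0],[29,8],[45,0]]
[[11,16],[20,13],[23,0],[29,8],[45,10],[48,0]]
[[11,16],[20,13],[23,0],[29,8],[45,10],[48,0]]
[[11,16],[23,0],[29,8],[45,10],[48,0]]
[[11,16],[23,0],[29,8],[44,18],[46,10],[48,0]]
[[11,16],[18,19],[20,16],[23,0],[29,8],[44,18],[46,10],[48,0]]
[[11,16],[18,19],[20,16],[23,0],[29,8],[44,18],[46,10],[49,0]]
[[11,16],[18,19],[20,16],[23,0],[29,8],[44,18],[46,10],[49,1],[50,0]]
[[11,16],[18,19],[20,16],[23,7],[29,8],[44,18],[46,10],[49,1],[50,0]]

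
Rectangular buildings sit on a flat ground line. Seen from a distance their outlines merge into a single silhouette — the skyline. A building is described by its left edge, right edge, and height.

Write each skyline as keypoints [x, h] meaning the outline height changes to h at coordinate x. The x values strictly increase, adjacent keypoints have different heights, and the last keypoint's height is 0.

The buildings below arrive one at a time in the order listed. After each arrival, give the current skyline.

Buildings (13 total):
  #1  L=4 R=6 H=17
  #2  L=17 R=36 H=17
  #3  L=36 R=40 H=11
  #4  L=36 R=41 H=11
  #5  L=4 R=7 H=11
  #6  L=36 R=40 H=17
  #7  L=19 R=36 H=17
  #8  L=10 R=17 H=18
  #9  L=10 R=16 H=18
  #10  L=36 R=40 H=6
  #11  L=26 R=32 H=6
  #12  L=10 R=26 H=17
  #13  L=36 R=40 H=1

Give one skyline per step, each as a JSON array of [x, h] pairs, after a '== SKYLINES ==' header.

== SKYLINES ==
[[4,17],[6,0]]
[[4,17],[6,0],[17,17],[36,0]]
[[4,17],[6,0],[17,17],[36,11],[40,0]]
[[4,17],[6,0],[17,17],[36,11],[41,0]]
[[4,17],[6,11],[7,0],[17,17],[36,11],[41,0]]
[[4,17],[6,11],[7,0],[17,17],[40,11],[41,0]]
[[4,17],[6,11],[7,0],[17,17],[40,11],[41,0]]
[[4,17],[6,11],[7,0],[10,18],[17,17],[40,11],[41,0]]
[[4,17],[6,11],[7,0],[10,18],[17,17],[40,11],[41,0]]
[[4,17],[6,11],[7,0],[10,18],[17,17],[40,11],[41,0]]
[[4,17],[6,11],[7,0],[10,18],[17,17],[40,11],[41,0]]
[[4,17],[6,11],[7,0],[10,18],[17,17],[40,11],[41,0]]
[[4,17],[6,11],[7,0],[10,18],[17,17],[40,11],[41,0]]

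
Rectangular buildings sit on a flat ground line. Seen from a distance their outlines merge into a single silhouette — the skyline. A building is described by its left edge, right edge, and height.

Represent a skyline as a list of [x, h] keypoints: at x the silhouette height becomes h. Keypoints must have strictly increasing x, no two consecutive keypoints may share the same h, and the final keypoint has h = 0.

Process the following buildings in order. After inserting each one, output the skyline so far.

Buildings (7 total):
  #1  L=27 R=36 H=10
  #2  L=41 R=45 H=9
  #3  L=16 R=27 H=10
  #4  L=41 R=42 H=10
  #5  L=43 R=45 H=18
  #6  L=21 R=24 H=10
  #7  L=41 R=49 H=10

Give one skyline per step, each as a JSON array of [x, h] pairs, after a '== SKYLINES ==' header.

== SKYLINES ==
[[27,10],[36,0]]
[[27,10],[36,0],[41,9],[45,0]]
[[16,10],[36,0],[41,9],[45,0]]
[[16,10],[36,0],[41,10],[42,9],[45,0]]
[[16,10],[36,0],[41,10],[42,9],[43,18],[45,0]]
[[16,10],[36,0],[41,10],[42,9],[43,18],[45,0]]
[[16,10],[36,0],[41,10],[43,18],[45,10],[49,0]]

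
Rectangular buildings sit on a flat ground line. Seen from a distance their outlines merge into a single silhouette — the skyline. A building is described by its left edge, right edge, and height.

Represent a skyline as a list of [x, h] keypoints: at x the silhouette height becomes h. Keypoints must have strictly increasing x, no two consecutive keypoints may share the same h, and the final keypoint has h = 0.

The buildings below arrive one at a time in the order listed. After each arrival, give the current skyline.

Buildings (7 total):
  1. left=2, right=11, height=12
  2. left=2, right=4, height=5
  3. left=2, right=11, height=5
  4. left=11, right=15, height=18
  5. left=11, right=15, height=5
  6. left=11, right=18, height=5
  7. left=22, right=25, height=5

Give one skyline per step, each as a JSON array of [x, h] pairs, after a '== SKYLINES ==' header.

== SKYLINES ==
[[2,12],[11,0]]
[[2,12],[11,0]]
[[2,12],[11,0]]
[[2,12],[11,18],[15,0]]
[[2,12],[11,18],[15,0]]
[[2,12],[11,18],[15,5],[18,0]]
[[2,12],[11,18],[15,5],[18,0],[22,5],[25,0]]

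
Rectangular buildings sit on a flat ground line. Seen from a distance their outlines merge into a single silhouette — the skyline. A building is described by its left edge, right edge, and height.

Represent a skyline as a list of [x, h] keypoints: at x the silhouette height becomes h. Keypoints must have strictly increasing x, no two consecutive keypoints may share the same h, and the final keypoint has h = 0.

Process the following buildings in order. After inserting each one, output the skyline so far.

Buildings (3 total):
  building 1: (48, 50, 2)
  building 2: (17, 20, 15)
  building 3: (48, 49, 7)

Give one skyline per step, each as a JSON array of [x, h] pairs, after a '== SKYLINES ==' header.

== SKYLINES ==
[[48,2],[50,0]]
[[17,15],[20,0],[48,2],[50,0]]
[[17,15],[20,0],[48,7],[49,2],[50,0]]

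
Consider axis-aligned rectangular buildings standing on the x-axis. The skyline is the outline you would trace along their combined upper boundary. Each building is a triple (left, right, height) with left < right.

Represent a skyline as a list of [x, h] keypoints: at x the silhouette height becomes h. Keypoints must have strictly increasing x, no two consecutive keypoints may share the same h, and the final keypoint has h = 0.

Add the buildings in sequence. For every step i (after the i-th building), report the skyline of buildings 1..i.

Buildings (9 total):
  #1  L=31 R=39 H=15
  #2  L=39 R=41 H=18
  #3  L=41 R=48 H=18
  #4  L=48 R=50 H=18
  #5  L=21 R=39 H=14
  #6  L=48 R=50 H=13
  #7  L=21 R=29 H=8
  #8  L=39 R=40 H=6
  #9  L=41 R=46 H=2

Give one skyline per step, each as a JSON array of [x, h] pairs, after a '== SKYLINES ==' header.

== SKYLINES ==
[[31,15],[39,0]]
[[31,15],[39,18],[41,0]]
[[31,15],[39,18],[48,0]]
[[31,15],[39,18],[50,0]]
[[21,14],[31,15],[39,18],[50,0]]
[[21,14],[31,15],[39,18],[50,0]]
[[21,14],[31,15],[39,18],[50,0]]
[[21,14],[31,15],[39,18],[50,0]]
[[21,14],[31,15],[39,18],[50,0]]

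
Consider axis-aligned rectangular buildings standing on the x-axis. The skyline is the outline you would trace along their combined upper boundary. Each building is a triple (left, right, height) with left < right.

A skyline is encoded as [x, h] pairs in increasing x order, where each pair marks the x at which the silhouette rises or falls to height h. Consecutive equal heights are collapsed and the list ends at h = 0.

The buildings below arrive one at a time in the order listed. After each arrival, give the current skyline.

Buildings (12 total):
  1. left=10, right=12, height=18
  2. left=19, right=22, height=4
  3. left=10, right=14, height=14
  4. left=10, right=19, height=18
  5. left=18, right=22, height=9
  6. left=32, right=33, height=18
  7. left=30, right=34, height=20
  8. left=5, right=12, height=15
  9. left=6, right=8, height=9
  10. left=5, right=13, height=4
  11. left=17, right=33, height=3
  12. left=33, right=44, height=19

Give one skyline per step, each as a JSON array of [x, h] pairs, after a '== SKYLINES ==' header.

== SKYLINES ==
[[10,18],[12,0]]
[[10,18],[12,0],[19,4],[22,0]]
[[10,18],[12,14],[14,0],[19,4],[22,0]]
[[10,18],[19,4],[22,0]]
[[10,18],[19,9],[22,0]]
[[10,18],[19,9],[22,0],[32,18],[33,0]]
[[10,18],[19,9],[22,0],[30,20],[34,0]]
[[5,15],[10,18],[19,9],[22,0],[30,20],[34,0]]
[[5,15],[10,18],[19,9],[22,0],[30,20],[34,0]]
[[5,15],[10,18],[19,9],[22,0],[30,20],[34,0]]
[[5,15],[10,18],[19,9],[22,3],[30,20],[34,0]]
[[5,15],[10,18],[19,9],[22,3],[30,20],[34,19],[44,0]]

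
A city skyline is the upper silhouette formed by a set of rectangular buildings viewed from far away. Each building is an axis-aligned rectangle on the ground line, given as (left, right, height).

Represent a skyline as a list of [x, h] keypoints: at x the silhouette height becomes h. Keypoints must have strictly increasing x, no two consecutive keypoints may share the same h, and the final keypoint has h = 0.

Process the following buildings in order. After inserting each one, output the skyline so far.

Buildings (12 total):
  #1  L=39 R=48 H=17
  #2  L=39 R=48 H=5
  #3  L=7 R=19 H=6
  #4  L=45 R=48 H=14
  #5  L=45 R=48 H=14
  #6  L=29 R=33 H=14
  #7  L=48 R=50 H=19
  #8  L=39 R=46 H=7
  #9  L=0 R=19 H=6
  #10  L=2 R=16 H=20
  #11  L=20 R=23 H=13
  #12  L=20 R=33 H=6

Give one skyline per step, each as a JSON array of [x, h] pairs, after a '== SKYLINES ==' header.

== SKYLINES ==
[[39,17],[48,0]]
[[39,17],[48,0]]
[[7,6],[19,0],[39,17],[48,0]]
[[7,6],[19,0],[39,17],[48,0]]
[[7,6],[19,0],[39,17],[48,0]]
[[7,6],[19,0],[29,14],[33,0],[39,17],[48,0]]
[[7,6],[19,0],[29,14],[33,0],[39,17],[48,19],[50,0]]
[[7,6],[19,0],[29,14],[33,0],[39,17],[48,19],[50,0]]
[[0,6],[19,0],[29,14],[33,0],[39,17],[48,19],[50,0]]
[[0,6],[2,20],[16,6],[19,0],[29,14],[33,0],[39,17],[48,19],[50,0]]
[[0,6],[2,20],[16,6],[19,0],[20,13],[23,0],[29,14],[33,0],[39,17],[48,19],[50,0]]
[[0,6],[2,20],[16,6],[19,0],[20,13],[23,6],[29,14],[33,0],[39,17],[48,19],[50,0]]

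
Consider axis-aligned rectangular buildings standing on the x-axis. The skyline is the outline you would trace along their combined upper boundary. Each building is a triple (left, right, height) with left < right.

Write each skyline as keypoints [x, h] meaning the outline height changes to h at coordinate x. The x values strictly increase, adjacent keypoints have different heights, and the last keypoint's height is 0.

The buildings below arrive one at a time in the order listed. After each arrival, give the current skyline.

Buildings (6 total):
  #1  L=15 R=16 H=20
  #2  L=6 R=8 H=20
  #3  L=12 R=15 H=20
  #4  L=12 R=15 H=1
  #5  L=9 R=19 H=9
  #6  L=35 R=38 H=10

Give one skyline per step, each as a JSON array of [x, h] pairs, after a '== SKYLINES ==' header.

== SKYLINES ==
[[15,20],[16,0]]
[[6,20],[8,0],[15,20],[16,0]]
[[6,20],[8,0],[12,20],[16,0]]
[[6,20],[8,0],[12,20],[16,0]]
[[6,20],[8,0],[9,9],[12,20],[16,9],[19,0]]
[[6,20],[8,0],[9,9],[12,20],[16,9],[19,0],[35,10],[38,0]]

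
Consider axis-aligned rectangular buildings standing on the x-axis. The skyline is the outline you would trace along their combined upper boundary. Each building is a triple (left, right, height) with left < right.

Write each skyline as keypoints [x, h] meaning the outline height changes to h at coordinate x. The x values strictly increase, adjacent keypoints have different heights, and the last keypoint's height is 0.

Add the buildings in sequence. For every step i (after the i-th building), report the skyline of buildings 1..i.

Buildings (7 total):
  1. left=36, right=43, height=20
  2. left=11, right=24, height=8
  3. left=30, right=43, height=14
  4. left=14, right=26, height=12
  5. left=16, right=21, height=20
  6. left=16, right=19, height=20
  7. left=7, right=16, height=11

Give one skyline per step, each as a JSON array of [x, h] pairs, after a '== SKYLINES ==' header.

== SKYLINES ==
[[36,20],[43,0]]
[[11,8],[24,0],[36,20],[43,0]]
[[11,8],[24,0],[30,14],[36,20],[43,0]]
[[11,8],[14,12],[26,0],[30,14],[36,20],[43,0]]
[[11,8],[14,12],[16,20],[21,12],[26,0],[30,14],[36,20],[43,0]]
[[11,8],[14,12],[16,20],[21,12],[26,0],[30,14],[36,20],[43,0]]
[[7,11],[14,12],[16,20],[21,12],[26,0],[30,14],[36,20],[43,0]]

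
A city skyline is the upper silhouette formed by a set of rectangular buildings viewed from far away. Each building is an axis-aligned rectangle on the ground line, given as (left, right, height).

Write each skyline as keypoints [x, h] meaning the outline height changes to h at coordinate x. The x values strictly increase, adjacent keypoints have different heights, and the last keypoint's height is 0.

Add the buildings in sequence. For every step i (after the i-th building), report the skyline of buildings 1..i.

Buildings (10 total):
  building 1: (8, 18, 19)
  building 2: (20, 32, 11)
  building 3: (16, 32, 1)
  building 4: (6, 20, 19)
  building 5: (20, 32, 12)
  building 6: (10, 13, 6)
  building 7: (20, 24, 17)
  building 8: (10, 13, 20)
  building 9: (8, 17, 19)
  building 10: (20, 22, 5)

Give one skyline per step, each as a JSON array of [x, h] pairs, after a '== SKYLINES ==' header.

== SKYLINES ==
[[8,19],[18,0]]
[[8,19],[18,0],[20,11],[32,0]]
[[8,19],[18,1],[20,11],[32,0]]
[[6,19],[20,11],[32,0]]
[[6,19],[20,12],[32,0]]
[[6,19],[20,12],[32,0]]
[[6,19],[20,17],[24,12],[32,0]]
[[6,19],[10,20],[13,19],[20,17],[24,12],[32,0]]
[[6,19],[10,20],[13,19],[20,17],[24,12],[32,0]]
[[6,19],[10,20],[13,19],[20,17],[24,12],[32,0]]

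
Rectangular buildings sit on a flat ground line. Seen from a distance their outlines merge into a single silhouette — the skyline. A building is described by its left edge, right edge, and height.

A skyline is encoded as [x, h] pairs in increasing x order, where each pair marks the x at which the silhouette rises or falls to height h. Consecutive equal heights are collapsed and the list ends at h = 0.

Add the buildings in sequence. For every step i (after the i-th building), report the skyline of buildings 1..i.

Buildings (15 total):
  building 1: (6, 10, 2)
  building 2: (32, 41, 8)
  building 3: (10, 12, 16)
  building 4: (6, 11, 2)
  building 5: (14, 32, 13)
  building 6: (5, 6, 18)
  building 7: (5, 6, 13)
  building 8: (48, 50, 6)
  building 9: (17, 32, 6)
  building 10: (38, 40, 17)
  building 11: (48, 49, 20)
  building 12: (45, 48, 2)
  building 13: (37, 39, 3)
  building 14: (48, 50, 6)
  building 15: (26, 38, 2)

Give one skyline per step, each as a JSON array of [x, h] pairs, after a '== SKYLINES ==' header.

== SKYLINES ==
[[6,2],[10,0]]
[[6,2],[10,0],[32,8],[41,0]]
[[6,2],[10,16],[12,0],[32,8],[41,0]]
[[6,2],[10,16],[12,0],[32,8],[41,0]]
[[6,2],[10,16],[12,0],[14,13],[32,8],[41,0]]
[[5,18],[6,2],[10,16],[12,0],[14,13],[32,8],[41,0]]
[[5,18],[6,2],[10,16],[12,0],[14,13],[32,8],[41,0]]
[[5,18],[6,2],[10,16],[12,0],[14,13],[32,8],[41,0],[48,6],[50,0]]
[[5,18],[6,2],[10,16],[12,0],[14,13],[32,8],[41,0],[48,6],[50,0]]
[[5,18],[6,2],[10,16],[12,0],[14,13],[32,8],[38,17],[40,8],[41,0],[48,6],[50,0]]
[[5,18],[6,2],[10,16],[12,0],[14,13],[32,8],[38,17],[40,8],[41,0],[48,20],[49,6],[50,0]]
[[5,18],[6,2],[10,16],[12,0],[14,13],[32,8],[38,17],[40,8],[41,0],[45,2],[48,20],[49,6],[50,0]]
[[5,18],[6,2],[10,16],[12,0],[14,13],[32,8],[38,17],[40,8],[41,0],[45,2],[48,20],[49,6],[50,0]]
[[5,18],[6,2],[10,16],[12,0],[14,13],[32,8],[38,17],[40,8],[41,0],[45,2],[48,20],[49,6],[50,0]]
[[5,18],[6,2],[10,16],[12,0],[14,13],[32,8],[38,17],[40,8],[41,0],[45,2],[48,20],[49,6],[50,0]]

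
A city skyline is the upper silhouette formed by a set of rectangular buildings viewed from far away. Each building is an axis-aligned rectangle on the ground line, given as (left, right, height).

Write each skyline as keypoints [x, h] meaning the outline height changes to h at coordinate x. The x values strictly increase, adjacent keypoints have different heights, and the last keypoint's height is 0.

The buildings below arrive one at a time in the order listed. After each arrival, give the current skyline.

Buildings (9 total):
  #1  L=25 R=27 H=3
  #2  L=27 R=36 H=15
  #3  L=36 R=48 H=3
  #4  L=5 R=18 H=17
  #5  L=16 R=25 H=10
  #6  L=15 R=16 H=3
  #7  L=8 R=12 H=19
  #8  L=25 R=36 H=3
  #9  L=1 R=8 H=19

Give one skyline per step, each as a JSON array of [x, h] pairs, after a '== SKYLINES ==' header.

== SKYLINES ==
[[25,3],[27,0]]
[[25,3],[27,15],[36,0]]
[[25,3],[27,15],[36,3],[48,0]]
[[5,17],[18,0],[25,3],[27,15],[36,3],[48,0]]
[[5,17],[18,10],[25,3],[27,15],[36,3],[48,0]]
[[5,17],[18,10],[25,3],[27,15],[36,3],[48,0]]
[[5,17],[8,19],[12,17],[18,10],[25,3],[27,15],[36,3],[48,0]]
[[5,17],[8,19],[12,17],[18,10],[25,3],[27,15],[36,3],[48,0]]
[[1,19],[12,17],[18,10],[25,3],[27,15],[36,3],[48,0]]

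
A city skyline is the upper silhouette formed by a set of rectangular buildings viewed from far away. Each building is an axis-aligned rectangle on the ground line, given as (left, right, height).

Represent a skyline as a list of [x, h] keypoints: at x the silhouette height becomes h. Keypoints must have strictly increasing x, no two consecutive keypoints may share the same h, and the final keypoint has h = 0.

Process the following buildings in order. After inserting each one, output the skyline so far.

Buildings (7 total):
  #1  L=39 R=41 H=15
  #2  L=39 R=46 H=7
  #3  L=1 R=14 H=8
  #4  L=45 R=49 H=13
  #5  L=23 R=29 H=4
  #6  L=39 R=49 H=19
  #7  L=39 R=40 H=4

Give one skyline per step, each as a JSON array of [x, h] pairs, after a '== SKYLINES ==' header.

== SKYLINES ==
[[39,15],[41,0]]
[[39,15],[41,7],[46,0]]
[[1,8],[14,0],[39,15],[41,7],[46,0]]
[[1,8],[14,0],[39,15],[41,7],[45,13],[49,0]]
[[1,8],[14,0],[23,4],[29,0],[39,15],[41,7],[45,13],[49,0]]
[[1,8],[14,0],[23,4],[29,0],[39,19],[49,0]]
[[1,8],[14,0],[23,4],[29,0],[39,19],[49,0]]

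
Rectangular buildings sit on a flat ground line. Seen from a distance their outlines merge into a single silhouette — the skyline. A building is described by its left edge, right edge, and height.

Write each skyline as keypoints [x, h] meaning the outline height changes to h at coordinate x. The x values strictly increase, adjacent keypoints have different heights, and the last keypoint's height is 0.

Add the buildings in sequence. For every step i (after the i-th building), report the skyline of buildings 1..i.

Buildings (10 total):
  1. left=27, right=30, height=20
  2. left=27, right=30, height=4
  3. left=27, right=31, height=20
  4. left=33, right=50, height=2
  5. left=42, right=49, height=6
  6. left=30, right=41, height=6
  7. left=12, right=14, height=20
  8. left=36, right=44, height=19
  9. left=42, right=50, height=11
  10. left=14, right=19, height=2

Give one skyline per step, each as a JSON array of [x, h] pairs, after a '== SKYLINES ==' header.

== SKYLINES ==
[[27,20],[30,0]]
[[27,20],[30,0]]
[[27,20],[31,0]]
[[27,20],[31,0],[33,2],[50,0]]
[[27,20],[31,0],[33,2],[42,6],[49,2],[50,0]]
[[27,20],[31,6],[41,2],[42,6],[49,2],[50,0]]
[[12,20],[14,0],[27,20],[31,6],[41,2],[42,6],[49,2],[50,0]]
[[12,20],[14,0],[27,20],[31,6],[36,19],[44,6],[49,2],[50,0]]
[[12,20],[14,0],[27,20],[31,6],[36,19],[44,11],[50,0]]
[[12,20],[14,2],[19,0],[27,20],[31,6],[36,19],[44,11],[50,0]]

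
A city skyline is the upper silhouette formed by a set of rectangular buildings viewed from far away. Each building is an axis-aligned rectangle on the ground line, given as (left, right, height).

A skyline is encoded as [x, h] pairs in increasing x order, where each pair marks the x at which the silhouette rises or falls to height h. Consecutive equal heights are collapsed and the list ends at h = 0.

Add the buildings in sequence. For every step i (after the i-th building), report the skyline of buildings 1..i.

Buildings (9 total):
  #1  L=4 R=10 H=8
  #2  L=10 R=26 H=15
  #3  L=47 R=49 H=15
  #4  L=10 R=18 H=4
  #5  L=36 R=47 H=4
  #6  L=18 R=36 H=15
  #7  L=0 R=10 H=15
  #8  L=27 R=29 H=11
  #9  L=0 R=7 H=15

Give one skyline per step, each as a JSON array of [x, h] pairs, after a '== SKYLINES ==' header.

== SKYLINES ==
[[4,8],[10,0]]
[[4,8],[10,15],[26,0]]
[[4,8],[10,15],[26,0],[47,15],[49,0]]
[[4,8],[10,15],[26,0],[47,15],[49,0]]
[[4,8],[10,15],[26,0],[36,4],[47,15],[49,0]]
[[4,8],[10,15],[36,4],[47,15],[49,0]]
[[0,15],[36,4],[47,15],[49,0]]
[[0,15],[36,4],[47,15],[49,0]]
[[0,15],[36,4],[47,15],[49,0]]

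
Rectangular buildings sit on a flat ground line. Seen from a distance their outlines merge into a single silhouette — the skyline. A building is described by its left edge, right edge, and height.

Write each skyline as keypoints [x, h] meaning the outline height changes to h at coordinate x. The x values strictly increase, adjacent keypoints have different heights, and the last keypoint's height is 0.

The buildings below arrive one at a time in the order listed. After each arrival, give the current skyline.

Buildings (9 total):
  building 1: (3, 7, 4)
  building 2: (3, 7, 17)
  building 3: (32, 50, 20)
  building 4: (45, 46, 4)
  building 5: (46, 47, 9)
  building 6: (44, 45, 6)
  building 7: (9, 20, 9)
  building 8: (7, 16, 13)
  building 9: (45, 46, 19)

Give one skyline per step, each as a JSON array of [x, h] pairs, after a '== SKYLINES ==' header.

== SKYLINES ==
[[3,4],[7,0]]
[[3,17],[7,0]]
[[3,17],[7,0],[32,20],[50,0]]
[[3,17],[7,0],[32,20],[50,0]]
[[3,17],[7,0],[32,20],[50,0]]
[[3,17],[7,0],[32,20],[50,0]]
[[3,17],[7,0],[9,9],[20,0],[32,20],[50,0]]
[[3,17],[7,13],[16,9],[20,0],[32,20],[50,0]]
[[3,17],[7,13],[16,9],[20,0],[32,20],[50,0]]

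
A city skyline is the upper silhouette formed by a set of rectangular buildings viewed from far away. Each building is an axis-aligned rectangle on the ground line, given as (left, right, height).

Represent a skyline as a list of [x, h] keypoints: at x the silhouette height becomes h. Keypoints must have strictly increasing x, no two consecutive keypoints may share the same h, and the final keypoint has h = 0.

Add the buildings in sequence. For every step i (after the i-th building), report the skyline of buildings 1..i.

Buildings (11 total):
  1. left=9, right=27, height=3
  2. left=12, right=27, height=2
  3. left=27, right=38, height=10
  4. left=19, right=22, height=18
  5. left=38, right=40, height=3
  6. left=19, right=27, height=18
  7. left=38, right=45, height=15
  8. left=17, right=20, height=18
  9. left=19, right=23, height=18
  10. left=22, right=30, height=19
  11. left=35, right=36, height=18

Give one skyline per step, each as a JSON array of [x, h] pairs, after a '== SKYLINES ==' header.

== SKYLINES ==
[[9,3],[27,0]]
[[9,3],[27,0]]
[[9,3],[27,10],[38,0]]
[[9,3],[19,18],[22,3],[27,10],[38,0]]
[[9,3],[19,18],[22,3],[27,10],[38,3],[40,0]]
[[9,3],[19,18],[27,10],[38,3],[40,0]]
[[9,3],[19,18],[27,10],[38,15],[45,0]]
[[9,3],[17,18],[27,10],[38,15],[45,0]]
[[9,3],[17,18],[27,10],[38,15],[45,0]]
[[9,3],[17,18],[22,19],[30,10],[38,15],[45,0]]
[[9,3],[17,18],[22,19],[30,10],[35,18],[36,10],[38,15],[45,0]]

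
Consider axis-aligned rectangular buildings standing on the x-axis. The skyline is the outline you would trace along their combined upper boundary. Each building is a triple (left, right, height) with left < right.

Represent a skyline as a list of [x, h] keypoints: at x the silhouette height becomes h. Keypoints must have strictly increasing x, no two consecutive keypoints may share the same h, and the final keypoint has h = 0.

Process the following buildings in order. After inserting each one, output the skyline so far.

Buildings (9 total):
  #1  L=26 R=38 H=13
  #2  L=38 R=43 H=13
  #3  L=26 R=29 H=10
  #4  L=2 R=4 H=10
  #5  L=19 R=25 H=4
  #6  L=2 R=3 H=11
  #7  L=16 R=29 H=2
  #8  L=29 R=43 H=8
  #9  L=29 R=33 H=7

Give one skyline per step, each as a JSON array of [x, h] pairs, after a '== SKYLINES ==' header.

== SKYLINES ==
[[26,13],[38,0]]
[[26,13],[43,0]]
[[26,13],[43,0]]
[[2,10],[4,0],[26,13],[43,0]]
[[2,10],[4,0],[19,4],[25,0],[26,13],[43,0]]
[[2,11],[3,10],[4,0],[19,4],[25,0],[26,13],[43,0]]
[[2,11],[3,10],[4,0],[16,2],[19,4],[25,2],[26,13],[43,0]]
[[2,11],[3,10],[4,0],[16,2],[19,4],[25,2],[26,13],[43,0]]
[[2,11],[3,10],[4,0],[16,2],[19,4],[25,2],[26,13],[43,0]]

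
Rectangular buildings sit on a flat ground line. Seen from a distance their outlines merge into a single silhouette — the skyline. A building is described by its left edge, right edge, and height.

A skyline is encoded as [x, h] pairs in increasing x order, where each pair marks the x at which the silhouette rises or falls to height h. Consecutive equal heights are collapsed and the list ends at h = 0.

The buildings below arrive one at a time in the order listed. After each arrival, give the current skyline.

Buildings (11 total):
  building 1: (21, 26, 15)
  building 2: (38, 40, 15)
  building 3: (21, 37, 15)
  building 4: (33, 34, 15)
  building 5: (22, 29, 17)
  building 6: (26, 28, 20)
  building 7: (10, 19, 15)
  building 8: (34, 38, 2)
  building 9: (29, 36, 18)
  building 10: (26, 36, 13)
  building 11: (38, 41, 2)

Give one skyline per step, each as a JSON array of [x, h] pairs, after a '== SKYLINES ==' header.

== SKYLINES ==
[[21,15],[26,0]]
[[21,15],[26,0],[38,15],[40,0]]
[[21,15],[37,0],[38,15],[40,0]]
[[21,15],[37,0],[38,15],[40,0]]
[[21,15],[22,17],[29,15],[37,0],[38,15],[40,0]]
[[21,15],[22,17],[26,20],[28,17],[29,15],[37,0],[38,15],[40,0]]
[[10,15],[19,0],[21,15],[22,17],[26,20],[28,17],[29,15],[37,0],[38,15],[40,0]]
[[10,15],[19,0],[21,15],[22,17],[26,20],[28,17],[29,15],[37,2],[38,15],[40,0]]
[[10,15],[19,0],[21,15],[22,17],[26,20],[28,17],[29,18],[36,15],[37,2],[38,15],[40,0]]
[[10,15],[19,0],[21,15],[22,17],[26,20],[28,17],[29,18],[36,15],[37,2],[38,15],[40,0]]
[[10,15],[19,0],[21,15],[22,17],[26,20],[28,17],[29,18],[36,15],[37,2],[38,15],[40,2],[41,0]]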